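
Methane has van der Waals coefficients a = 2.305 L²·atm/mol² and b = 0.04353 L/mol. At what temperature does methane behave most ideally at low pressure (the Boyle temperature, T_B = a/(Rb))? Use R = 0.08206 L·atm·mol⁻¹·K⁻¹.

For a van der Waals gas the second virial coefficient B₂ = b − a/(RT) vanishes at T_B = a/(Rb).
T_B = 2.305/(0.08206×0.04353) = 2.305/0.0035721 = 645.3 K

T_B ≈ 645.3 K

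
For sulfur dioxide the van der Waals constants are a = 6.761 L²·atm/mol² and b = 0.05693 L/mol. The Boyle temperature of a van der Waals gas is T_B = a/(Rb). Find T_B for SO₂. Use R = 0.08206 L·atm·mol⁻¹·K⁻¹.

T_B ≈ 1447 K

For a van der Waals gas the second virial coefficient B₂ = b − a/(RT) vanishes at T_B = a/(Rb).
T_B = 6.761/(0.08206×0.05693) = 6.761/0.0046717 = 1447 K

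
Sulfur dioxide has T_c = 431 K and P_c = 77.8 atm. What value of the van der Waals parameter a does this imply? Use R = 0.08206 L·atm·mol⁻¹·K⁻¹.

From T_c = 8a/(27Rb) and P_c = a/(27b²): a = 27 R² T_c²/(64 P_c).
a = 27×(0.08206)²×(431)²/(64×77.8) = 33774/4979.2 = 6.783 L²·atm/mol²

a ≈ 6.783 L²·atm/mol²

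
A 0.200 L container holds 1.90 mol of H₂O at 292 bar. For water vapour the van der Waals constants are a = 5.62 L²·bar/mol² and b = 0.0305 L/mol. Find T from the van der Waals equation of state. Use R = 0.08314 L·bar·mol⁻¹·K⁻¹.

T = (P + a n²/V²)(V − nb)/(nR)
P + a n²/V² = 292 + (5.62)(1.90)²/(0.200)² = 799.21 bar
V − nb = 0.200 − (1.90)(0.0305) = 0.14205 L
T = (799.21)(0.14205)/((1.90)(0.08314)) = 718.7 K

T ≈ 718.7 K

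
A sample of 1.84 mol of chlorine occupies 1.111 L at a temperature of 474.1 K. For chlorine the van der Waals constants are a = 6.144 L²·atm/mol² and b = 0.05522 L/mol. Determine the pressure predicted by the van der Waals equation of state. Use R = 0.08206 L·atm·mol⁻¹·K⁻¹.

P ≈ 54.07 atm

P = nRT/(V − nb) − a n²/V²
nRT/(V − nb) = (1.84)(0.08206)(474.1)/(1.111 − 1.84×0.05522) = 71.585/1.0094 = 70.918 atm
a n²/V² = (6.144)(1.84)²/(1.111)² = 16.852 atm
P = 70.918 − 16.852 = 54.07 atm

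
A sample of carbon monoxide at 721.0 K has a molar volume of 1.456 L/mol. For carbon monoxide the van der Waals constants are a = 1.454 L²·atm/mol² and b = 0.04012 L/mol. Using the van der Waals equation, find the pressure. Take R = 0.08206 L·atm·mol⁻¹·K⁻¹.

P = RT/(V_m − b) − a/V_m²
RT/(V_m − b) = (0.08206)(721.0)/(1.456 − 0.04012) = 59.165/1.4159 = 41.786 atm
a/V_m² = 1.454/(1.456)² = 0.68587 atm
P = 41.786 − 0.68587 = 41.10 atm

P ≈ 41.10 atm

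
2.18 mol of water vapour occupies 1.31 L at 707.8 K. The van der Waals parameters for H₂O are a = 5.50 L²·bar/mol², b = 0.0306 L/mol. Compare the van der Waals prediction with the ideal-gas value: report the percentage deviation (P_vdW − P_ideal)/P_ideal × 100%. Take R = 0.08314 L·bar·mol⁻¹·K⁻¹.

Ideal: P_ideal = nRT/V = (2.18)(0.08314)(707.8)/1.31 = 97.9278 bar
vdW: P = nRT/(V − nb) − a n²/V² = 128.285/1.24329 − 26.1382/1.71610 = 103.182 − 15.2312 = 87.951 bar
% deviation = (87.951 − 97.9278)/97.9278 × 100% = -10.19%

-10.19 %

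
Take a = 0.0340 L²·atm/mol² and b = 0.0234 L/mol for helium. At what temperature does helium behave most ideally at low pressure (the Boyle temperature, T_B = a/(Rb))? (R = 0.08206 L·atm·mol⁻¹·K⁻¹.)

For a van der Waals gas the second virial coefficient B₂ = b − a/(RT) vanishes at T_B = a/(Rb).
T_B = 0.0340/(0.08206×0.0234) = 0.0340/0.0019202 = 17.71 K

T_B ≈ 17.71 K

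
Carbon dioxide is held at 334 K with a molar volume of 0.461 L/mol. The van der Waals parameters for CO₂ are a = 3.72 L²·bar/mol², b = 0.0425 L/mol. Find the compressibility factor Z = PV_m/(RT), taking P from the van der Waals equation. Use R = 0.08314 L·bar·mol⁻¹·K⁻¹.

P = RT/(V_m − b) − a/V_m² = (0.08314)(334)/(0.461 − 0.0425) − 3.72/(0.461)²
  = 27.769/0.41850 − 17.504 = 66.354 − 17.504 = 48.850 bar
Z = PV_m/(RT) = (48.850)(0.461)/((0.08314)(334)) = 22.520/27.769 = 0.8110

Z ≈ 0.8110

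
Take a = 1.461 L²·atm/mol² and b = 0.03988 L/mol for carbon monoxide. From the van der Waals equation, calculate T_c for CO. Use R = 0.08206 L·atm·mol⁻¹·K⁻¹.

T_c ≈ 132.3 K

For a van der Waals gas, T_c = 8a/(27Rb).
T_c = 8×1.461/(27×0.08206×0.03988) = 11.688/0.088359 = 132.3 K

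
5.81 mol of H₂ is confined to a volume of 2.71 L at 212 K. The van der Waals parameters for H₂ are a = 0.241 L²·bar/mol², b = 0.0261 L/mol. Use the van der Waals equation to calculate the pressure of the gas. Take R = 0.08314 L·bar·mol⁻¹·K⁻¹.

P ≈ 38.92 bar

P = nRT/(V − nb) − a n²/V²
nRT/(V − nb) = (5.81)(0.08314)(212)/(2.71 − 5.81×0.0261) = 102.41/2.5584 = 40.029 bar
a n²/V² = (0.241)(5.81)²/(2.71)² = 1.1077 bar
P = 40.029 − 1.1077 = 38.92 bar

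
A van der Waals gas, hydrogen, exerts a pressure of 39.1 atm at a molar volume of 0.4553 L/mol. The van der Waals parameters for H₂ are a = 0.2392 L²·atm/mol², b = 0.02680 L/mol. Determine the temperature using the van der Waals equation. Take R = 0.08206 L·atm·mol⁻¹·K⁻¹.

T ≈ 210.2 K

T = (P + a/V_m²)(V_m − b)/R
P + a/V_m² = 39.1 + 0.2392/(0.4553)² = 40.254 atm
V_m − b = 0.4553 − 0.02680 = 0.42850 L/mol
T = (40.254)(0.42850)/0.08206 = 210.2 K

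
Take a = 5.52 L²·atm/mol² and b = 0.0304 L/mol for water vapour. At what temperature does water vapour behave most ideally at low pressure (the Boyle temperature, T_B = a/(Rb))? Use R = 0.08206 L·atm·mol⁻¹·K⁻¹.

T_B ≈ 2213 K

For a van der Waals gas the second virial coefficient B₂ = b − a/(RT) vanishes at T_B = a/(Rb).
T_B = 5.52/(0.08206×0.0304) = 5.52/0.0024946 = 2213 K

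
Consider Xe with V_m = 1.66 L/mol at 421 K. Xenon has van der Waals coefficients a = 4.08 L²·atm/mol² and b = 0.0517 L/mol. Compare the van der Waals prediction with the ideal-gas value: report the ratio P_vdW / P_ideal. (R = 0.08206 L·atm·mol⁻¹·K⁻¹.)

P_vdW / P_ideal ≈ 0.9610

Ideal: P_ideal = RT/V_m = (0.08206)(421)/1.66 = 20.8116 atm
vdW: P = RT/(V_m − b) − a/V_m² = 34.5473/1.60830 − 4.08/2.75560 = 21.4806 − 1.48062 = 20.0000 atm
Ratio = 20.0000/20.8116 = 0.9610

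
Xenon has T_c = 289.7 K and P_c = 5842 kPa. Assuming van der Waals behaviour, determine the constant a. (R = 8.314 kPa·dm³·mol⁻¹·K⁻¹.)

a ≈ 418.9 kPa·dm⁶/mol²

From T_c = 8a/(27Rb) and P_c = a/(27b²): a = 27 R² T_c²/(64 P_c).
a = 27×(8.314)²×(289.7)²/(64×5842) = 156632109/373888 = 418.9 kPa·dm⁶/mol²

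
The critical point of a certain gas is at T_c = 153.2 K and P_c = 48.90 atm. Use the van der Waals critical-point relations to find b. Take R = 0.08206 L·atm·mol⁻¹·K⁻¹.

From T_c = 8a/(27Rb) and P_c = a/(27b²): b = R T_c/(8 P_c).
b = (0.08206)(153.2)/(8×48.90) = 12.572/391.20 = 0.03214 L/mol

b ≈ 0.03214 L/mol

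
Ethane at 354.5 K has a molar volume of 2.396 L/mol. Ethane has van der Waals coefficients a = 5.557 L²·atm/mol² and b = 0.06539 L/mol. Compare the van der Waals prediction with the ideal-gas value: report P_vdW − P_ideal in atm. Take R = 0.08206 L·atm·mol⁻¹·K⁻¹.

Ideal: P_ideal = RT/V_m = (0.08206)(354.5)/2.396 = 12.1412 atm
vdW: P = RT/(V_m − b) − a/V_m² = 29.0903/2.33061 − 5.557/5.74082 = 12.4818 − 0.967980 = 11.5138 atm
ΔP = 11.5138 − 12.1412 = -0.627 atm

ΔP ≈ -0.627 atm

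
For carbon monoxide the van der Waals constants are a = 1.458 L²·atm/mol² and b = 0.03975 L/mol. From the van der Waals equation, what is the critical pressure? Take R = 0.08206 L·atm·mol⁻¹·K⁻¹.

For a van der Waals gas, P_c = a/(27b²).
P_c = 1.458/(27×(0.03975)²) = 1.458/0.042662 = 34.18 atm

P_c ≈ 34.18 atm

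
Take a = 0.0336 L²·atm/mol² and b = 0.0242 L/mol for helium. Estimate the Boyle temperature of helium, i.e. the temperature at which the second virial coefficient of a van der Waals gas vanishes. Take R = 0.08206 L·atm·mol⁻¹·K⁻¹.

T_B ≈ 16.92 K

For a van der Waals gas the second virial coefficient B₂ = b − a/(RT) vanishes at T_B = a/(Rb).
T_B = 0.0336/(0.08206×0.0242) = 0.0336/0.0019859 = 16.92 K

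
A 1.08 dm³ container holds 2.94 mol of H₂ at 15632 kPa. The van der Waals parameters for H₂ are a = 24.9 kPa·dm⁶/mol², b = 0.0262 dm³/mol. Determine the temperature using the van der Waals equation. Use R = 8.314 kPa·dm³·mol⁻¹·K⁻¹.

T ≈ 649.0 K

T = (P + a n²/V²)(V − nb)/(nR)
P + a n²/V² = 15632 + (24.9)(2.94)²/(1.08)² = 15817 kPa
V − nb = 1.08 − (2.94)(0.0262) = 1.0030 dm³
T = (15817)(1.0030)/((2.94)(8.314)) = 649.0 K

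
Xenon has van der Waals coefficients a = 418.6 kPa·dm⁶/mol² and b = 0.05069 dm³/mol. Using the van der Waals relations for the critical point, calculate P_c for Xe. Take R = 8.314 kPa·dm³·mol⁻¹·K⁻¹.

For a van der Waals gas, P_c = a/(27b²).
P_c = 418.6/(27×(0.05069)²) = 418.6/0.069376 = 6034 kPa

P_c ≈ 6034 kPa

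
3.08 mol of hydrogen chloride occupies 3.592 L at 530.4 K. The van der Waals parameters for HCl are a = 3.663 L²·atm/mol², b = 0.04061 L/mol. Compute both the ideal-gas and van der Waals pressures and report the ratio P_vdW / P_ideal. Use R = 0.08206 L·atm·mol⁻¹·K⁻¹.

Ideal: P_ideal = nRT/V = (3.08)(0.08206)(530.4)/3.592 = 37.3207 atm
vdW: P = nRT/(V − nb) − a n²/V² = 134.056/3.46692 − 34.7487/12.9025 = 38.6672 − 2.69318 = 35.9740 atm
Ratio = 35.9740/37.3207 = 0.9639

P_vdW / P_ideal ≈ 0.9639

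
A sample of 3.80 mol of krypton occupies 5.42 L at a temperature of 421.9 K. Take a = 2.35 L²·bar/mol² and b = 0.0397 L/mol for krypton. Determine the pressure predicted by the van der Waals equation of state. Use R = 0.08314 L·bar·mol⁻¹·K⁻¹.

P ≈ 24.14 bar

P = nRT/(V − nb) − a n²/V²
nRT/(V − nb) = (3.80)(0.08314)(421.9)/(5.42 − 3.80×0.0397) = 133.29/5.2691 = 25.297 bar
a n²/V² = (2.35)(3.80)²/(5.42)² = 1.1551 bar
P = 25.297 − 1.1551 = 24.14 bar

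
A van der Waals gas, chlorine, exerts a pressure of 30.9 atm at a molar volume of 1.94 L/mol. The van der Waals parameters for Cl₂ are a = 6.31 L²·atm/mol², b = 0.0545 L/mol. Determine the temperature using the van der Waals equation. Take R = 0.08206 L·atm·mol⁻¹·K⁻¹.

T = (P + a/V_m²)(V_m − b)/R
P + a/V_m² = 30.9 + 6.31/(1.94)² = 32.577 atm
V_m − b = 1.94 − 0.0545 = 1.8855 L/mol
T = (32.577)(1.8855)/0.08206 = 748.5 K

T ≈ 748.5 K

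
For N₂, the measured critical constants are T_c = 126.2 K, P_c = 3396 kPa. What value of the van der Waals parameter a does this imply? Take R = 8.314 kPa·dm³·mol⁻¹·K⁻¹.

a ≈ 136.8 kPa·dm⁶/mol²

From T_c = 8a/(27Rb) and P_c = a/(27b²): a = 27 R² T_c²/(64 P_c).
a = 27×(8.314)²×(126.2)²/(64×3396) = 29723676/217344 = 136.8 kPa·dm⁶/mol²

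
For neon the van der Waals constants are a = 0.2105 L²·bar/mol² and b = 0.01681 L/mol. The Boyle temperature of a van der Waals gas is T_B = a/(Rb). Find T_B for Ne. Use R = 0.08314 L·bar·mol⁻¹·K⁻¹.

For a van der Waals gas the second virial coefficient B₂ = b − a/(RT) vanishes at T_B = a/(Rb).
T_B = 0.2105/(0.08314×0.01681) = 0.2105/0.0013976 = 150.6 K

T_B ≈ 150.6 K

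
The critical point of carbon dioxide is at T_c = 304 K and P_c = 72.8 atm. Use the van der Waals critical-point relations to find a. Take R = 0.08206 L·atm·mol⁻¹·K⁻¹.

From T_c = 8a/(27Rb) and P_c = a/(27b²): a = 27 R² T_c²/(64 P_c).
a = 27×(0.08206)²×(304)²/(64×72.8) = 16803/4659.2 = 3.606 L²·atm/mol²

a ≈ 3.606 L²·atm/mol²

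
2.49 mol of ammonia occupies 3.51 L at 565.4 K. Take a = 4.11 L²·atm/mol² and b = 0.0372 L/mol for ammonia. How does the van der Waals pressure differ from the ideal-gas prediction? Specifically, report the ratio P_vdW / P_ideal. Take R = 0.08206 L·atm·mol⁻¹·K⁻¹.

Ideal: P_ideal = nRT/V = (2.49)(0.08206)(565.4)/3.51 = 32.9139 atm
vdW: P = nRT/(V − nb) − a n²/V² = 115.528/3.41737 − 25.4824/12.3201 = 33.8061 − 2.06836 = 31.7377 atm
Ratio = 31.7377/32.9139 = 0.9643

P_vdW / P_ideal ≈ 0.9643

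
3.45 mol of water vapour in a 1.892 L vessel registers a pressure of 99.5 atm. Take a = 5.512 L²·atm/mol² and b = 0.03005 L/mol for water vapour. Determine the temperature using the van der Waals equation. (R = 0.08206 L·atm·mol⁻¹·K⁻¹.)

T ≈ 744.3 K

T = (P + a n²/V²)(V − nb)/(nR)
P + a n²/V² = 99.5 + (5.512)(3.45)²/(1.892)² = 117.83 atm
V − nb = 1.892 − (3.45)(0.03005) = 1.7883 L
T = (117.83)(1.7883)/((3.45)(0.08206)) = 744.3 K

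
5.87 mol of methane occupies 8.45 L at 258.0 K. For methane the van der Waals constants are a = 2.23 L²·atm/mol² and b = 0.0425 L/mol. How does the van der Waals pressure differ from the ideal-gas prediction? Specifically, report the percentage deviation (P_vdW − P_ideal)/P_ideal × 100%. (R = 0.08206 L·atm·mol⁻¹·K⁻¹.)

-4.27 %

Ideal: P_ideal = nRT/V = (5.87)(0.08206)(258.0)/8.45 = 14.7073 atm
vdW: P = nRT/(V − nb) − a n²/V² = 124.277/8.20053 − 76.8389/71.4025 = 15.1548 − 1.07614 = 14.0787 atm
% deviation = (14.0787 − 14.7073)/14.7073 × 100% = -4.27%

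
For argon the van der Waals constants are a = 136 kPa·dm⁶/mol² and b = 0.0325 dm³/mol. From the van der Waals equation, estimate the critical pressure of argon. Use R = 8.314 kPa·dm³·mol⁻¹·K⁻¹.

For a van der Waals gas, P_c = a/(27b²).
P_c = 136/(27×(0.0325)²) = 136/0.028519 = 4769 kPa

P_c ≈ 4769 kPa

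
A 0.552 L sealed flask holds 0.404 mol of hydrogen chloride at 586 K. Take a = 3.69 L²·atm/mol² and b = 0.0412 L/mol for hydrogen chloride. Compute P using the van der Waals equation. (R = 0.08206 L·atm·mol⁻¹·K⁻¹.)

P ≈ 34.31 atm

P = nRT/(V − nb) − a n²/V²
nRT/(V − nb) = (0.404)(0.08206)(586)/(0.552 − 0.404×0.0412) = 19.427/0.53536 = 36.288 atm
a n²/V² = (3.69)(0.404)²/(0.552)² = 1.9766 atm
P = 36.288 − 1.9766 = 34.31 atm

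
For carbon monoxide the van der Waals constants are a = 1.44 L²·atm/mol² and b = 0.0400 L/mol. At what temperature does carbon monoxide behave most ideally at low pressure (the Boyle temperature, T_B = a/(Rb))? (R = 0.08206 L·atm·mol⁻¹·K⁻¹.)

For a van der Waals gas the second virial coefficient B₂ = b − a/(RT) vanishes at T_B = a/(Rb).
T_B = 1.44/(0.08206×0.0400) = 1.44/0.0032824 = 438.7 K

T_B ≈ 438.7 K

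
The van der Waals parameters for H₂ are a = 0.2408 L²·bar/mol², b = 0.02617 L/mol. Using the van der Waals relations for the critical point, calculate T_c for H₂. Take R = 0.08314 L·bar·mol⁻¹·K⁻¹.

T_c ≈ 32.79 K

For a van der Waals gas, T_c = 8a/(27Rb).
T_c = 8×0.2408/(27×0.08314×0.02617) = 1.9264/0.058746 = 32.79 K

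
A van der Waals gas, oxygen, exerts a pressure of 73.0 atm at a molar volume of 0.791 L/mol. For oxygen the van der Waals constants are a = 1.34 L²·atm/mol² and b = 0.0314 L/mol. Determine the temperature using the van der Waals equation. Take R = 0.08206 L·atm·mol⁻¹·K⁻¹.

T = (P + a/V_m²)(V_m − b)/R
P + a/V_m² = 73.0 + 1.34/(0.791)² = 75.142 atm
V_m − b = 0.791 − 0.0314 = 0.75960 L/mol
T = (75.142)(0.75960)/0.08206 = 695.6 K

T ≈ 695.6 K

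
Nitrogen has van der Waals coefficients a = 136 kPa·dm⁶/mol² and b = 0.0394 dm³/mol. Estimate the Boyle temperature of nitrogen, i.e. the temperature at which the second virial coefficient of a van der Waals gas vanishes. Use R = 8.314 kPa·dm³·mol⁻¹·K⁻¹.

T_B ≈ 415.2 K

For a van der Waals gas the second virial coefficient B₂ = b − a/(RT) vanishes at T_B = a/(Rb).
T_B = 136/(8.314×0.0394) = 136/0.32757 = 415.2 K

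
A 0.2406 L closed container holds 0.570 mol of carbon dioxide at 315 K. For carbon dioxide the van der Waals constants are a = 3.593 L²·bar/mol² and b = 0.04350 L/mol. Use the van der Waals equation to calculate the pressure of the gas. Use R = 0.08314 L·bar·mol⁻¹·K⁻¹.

P ≈ 49.01 bar

P = nRT/(V − nb) − a n²/V²
nRT/(V − nb) = (0.570)(0.08314)(315)/(0.2406 − 0.570×0.04350) = 14.928/0.21581 = 69.172 bar
a n²/V² = (3.593)(0.570)²/(0.2406)² = 20.166 bar
P = 69.172 − 20.166 = 49.01 bar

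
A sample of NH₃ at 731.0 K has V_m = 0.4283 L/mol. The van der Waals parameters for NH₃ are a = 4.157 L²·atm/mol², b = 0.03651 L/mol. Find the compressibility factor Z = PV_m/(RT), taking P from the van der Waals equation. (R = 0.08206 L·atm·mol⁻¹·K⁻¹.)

Z ≈ 0.9314

P = RT/(V_m − b) − a/V_m² = (0.08206)(731.0)/(0.4283 − 0.03651) − 4.157/(0.4283)²
  = 59.986/0.39179 − 22.661 = 153.11 − 22.661 = 130.45 atm
Z = PV_m/(RT) = (130.45)(0.4283)/((0.08206)(731.0)) = 55.872/59.986 = 0.9314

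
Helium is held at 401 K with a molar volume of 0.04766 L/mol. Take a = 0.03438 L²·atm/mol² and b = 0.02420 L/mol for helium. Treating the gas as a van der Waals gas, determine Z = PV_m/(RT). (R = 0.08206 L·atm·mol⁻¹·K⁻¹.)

P = RT/(V_m − b) − a/V_m² = (0.08206)(401)/(0.04766 − 0.02420) − 0.03438/(0.04766)²
  = 32.906/0.023460 − 15.136 = 1402.6 − 15.136 = 1387.5 atm
Z = PV_m/(RT) = (1387.5)(0.04766)/((0.08206)(401)) = 66.128/32.906 = 2.010

Z ≈ 2.010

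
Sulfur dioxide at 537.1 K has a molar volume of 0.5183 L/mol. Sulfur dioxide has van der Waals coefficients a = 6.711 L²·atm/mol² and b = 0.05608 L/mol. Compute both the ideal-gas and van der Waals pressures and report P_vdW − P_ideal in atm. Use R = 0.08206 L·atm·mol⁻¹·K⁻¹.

ΔP ≈ -14.66 atm

Ideal: P_ideal = RT/V_m = (0.08206)(537.1)/0.5183 = 85.0365 atm
vdW: P = RT/(V_m − b) − a/V_m² = 44.0744/0.462220 − 6.711/0.268635 = 95.3537 − 24.9819 = 70.3718 atm
ΔP = 70.3718 − 85.0365 = -14.66 atm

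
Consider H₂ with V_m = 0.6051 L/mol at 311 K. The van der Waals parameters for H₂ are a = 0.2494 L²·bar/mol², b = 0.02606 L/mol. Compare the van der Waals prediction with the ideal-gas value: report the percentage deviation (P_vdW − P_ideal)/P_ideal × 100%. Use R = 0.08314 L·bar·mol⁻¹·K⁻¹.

Ideal: P_ideal = RT/V_m = (0.08314)(311)/0.6051 = 42.7310 bar
vdW: P = RT/(V_m − b) − a/V_m² = 25.8565/0.579040 − 0.2494/0.366146 = 44.6541 − 0.681149 = 43.9730 bar
% deviation = (43.9730 − 42.7310)/42.7310 × 100% = 2.91%

2.91 %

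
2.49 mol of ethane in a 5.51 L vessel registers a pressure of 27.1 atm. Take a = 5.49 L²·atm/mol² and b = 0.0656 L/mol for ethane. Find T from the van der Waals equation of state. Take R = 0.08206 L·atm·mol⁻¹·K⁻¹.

T ≈ 738.5 K

T = (P + a n²/V²)(V − nb)/(nR)
P + a n²/V² = 27.1 + (5.49)(2.49)²/(5.51)² = 28.221 atm
V − nb = 5.51 − (2.49)(0.0656) = 5.3467 L
T = (28.221)(5.3467)/((2.49)(0.08206)) = 738.5 K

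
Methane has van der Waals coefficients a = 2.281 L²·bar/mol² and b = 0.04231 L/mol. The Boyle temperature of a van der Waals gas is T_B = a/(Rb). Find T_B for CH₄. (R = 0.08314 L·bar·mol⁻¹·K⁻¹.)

For a van der Waals gas the second virial coefficient B₂ = b − a/(RT) vanishes at T_B = a/(Rb).
T_B = 2.281/(0.08314×0.04231) = 2.281/0.0035177 = 648.4 K

T_B ≈ 648.4 K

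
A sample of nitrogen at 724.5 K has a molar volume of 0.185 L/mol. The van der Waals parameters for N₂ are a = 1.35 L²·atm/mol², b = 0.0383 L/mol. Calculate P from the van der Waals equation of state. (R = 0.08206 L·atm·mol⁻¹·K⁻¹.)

P = RT/(V_m − b) − a/V_m²
RT/(V_m − b) = (0.08206)(724.5)/(0.185 − 0.0383) = 59.452/0.14670 = 405.26 atm
a/V_m² = 1.35/(0.185)² = 39.445 atm
P = 405.26 − 39.445 = 365.8 atm

P ≈ 365.8 atm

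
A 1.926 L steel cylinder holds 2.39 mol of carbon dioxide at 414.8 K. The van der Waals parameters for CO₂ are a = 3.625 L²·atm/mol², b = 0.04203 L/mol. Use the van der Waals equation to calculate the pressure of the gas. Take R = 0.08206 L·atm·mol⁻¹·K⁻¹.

P ≈ 38.98 atm

P = nRT/(V − nb) − a n²/V²
nRT/(V − nb) = (2.39)(0.08206)(414.8)/(1.926 − 2.39×0.04203) = 81.352/1.8255 = 44.564 atm
a n²/V² = (3.625)(2.39)²/(1.926)² = 5.5820 atm
P = 44.564 − 5.5820 = 38.98 atm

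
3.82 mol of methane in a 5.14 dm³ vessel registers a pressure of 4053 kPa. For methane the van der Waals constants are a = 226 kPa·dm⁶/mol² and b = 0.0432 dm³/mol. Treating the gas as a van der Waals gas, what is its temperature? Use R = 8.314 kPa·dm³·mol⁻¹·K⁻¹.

T ≈ 654.4 K

T = (P + a n²/V²)(V − nb)/(nR)
P + a n²/V² = 4053 + (226)(3.82)²/(5.14)² = 4177.8 kPa
V − nb = 5.14 − (3.82)(0.0432) = 4.9750 dm³
T = (4177.8)(4.9750)/((3.82)(8.314)) = 654.4 K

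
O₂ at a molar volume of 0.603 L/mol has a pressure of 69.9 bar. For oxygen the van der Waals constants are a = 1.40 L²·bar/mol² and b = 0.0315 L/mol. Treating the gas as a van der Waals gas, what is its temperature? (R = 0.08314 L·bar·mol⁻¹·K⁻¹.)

T = (P + a/V_m²)(V_m − b)/R
P + a/V_m² = 69.9 + 1.40/(0.603)² = 73.750 bar
V_m − b = 0.603 − 0.0315 = 0.57150 L/mol
T = (73.750)(0.57150)/0.08314 = 507.0 K

T ≈ 507.0 K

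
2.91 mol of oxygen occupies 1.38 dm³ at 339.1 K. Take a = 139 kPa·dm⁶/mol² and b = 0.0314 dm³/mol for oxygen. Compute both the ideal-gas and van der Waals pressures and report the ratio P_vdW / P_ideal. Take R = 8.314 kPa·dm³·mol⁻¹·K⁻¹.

P_vdW / P_ideal ≈ 0.9669

Ideal: P_ideal = nRT/V = (2.91)(8.314)(339.1)/1.38 = 5945.00 kPa
vdW: P = nRT/(V − nb) − a n²/V² = 8204.10/1.28863 − 1177.07/1.90440 = 6366.53 − 618.079 = 5748.45 kPa
Ratio = 5748.45/5945.00 = 0.9669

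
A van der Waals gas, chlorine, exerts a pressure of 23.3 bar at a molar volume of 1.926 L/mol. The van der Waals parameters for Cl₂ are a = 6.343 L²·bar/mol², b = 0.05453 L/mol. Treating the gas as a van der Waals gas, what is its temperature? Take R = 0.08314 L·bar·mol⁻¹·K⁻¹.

T = (P + a/V_m²)(V_m − b)/R
P + a/V_m² = 23.3 + 6.343/(1.926)² = 25.010 bar
V_m − b = 1.926 − 0.05453 = 1.8715 L/mol
T = (25.010)(1.8715)/0.08314 = 563.0 K

T ≈ 563.0 K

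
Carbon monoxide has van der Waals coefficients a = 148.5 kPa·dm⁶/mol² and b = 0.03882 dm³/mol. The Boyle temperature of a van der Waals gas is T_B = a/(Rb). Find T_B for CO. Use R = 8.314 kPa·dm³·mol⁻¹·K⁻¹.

For a van der Waals gas the second virial coefficient B₂ = b − a/(RT) vanishes at T_B = a/(Rb).
T_B = 148.5/(8.314×0.03882) = 148.5/0.32275 = 460.1 K

T_B ≈ 460.1 K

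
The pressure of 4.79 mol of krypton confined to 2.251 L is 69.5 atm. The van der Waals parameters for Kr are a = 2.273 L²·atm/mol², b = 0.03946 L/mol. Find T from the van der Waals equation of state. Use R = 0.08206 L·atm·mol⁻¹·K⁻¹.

T ≈ 418.6 K

T = (P + a n²/V²)(V − nb)/(nR)
P + a n²/V² = 69.5 + (2.273)(4.79)²/(2.251)² = 79.792 atm
V − nb = 2.251 − (4.79)(0.03946) = 2.0620 L
T = (79.792)(2.0620)/((4.79)(0.08206)) = 418.6 K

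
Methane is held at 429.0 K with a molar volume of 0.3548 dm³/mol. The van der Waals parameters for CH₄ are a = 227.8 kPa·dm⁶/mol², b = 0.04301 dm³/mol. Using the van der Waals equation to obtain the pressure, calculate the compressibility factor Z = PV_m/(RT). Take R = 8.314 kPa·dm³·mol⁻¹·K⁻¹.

Z ≈ 0.9579

P = RT/(V_m − b) − a/V_m² = (8.314)(429.0)/(0.3548 − 0.04301) − 227.8/(0.3548)²
  = 3566.7/0.31179 − 1809.6 = 11439 − 1809.6 = 9629 kPa
Z = PV_m/(RT) = (9629)(0.3548)/((8.314)(429.0)) = 3416.4/3566.7 = 0.9579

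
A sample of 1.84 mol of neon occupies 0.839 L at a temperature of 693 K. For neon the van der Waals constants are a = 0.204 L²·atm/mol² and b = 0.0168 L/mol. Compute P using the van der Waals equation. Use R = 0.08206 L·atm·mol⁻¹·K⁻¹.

P ≈ 128.5 atm

P = nRT/(V − nb) − a n²/V²
nRT/(V − nb) = (1.84)(0.08206)(693)/(0.839 − 1.84×0.0168) = 104.64/0.80809 = 129.49 atm
a n²/V² = (0.204)(1.84)²/(0.839)² = 0.98116 atm
P = 129.49 − 0.98116 = 128.5 atm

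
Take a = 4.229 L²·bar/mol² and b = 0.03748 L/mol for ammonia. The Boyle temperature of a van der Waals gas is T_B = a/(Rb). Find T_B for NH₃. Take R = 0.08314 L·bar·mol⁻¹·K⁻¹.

T_B ≈ 1357 K

For a van der Waals gas the second virial coefficient B₂ = b − a/(RT) vanishes at T_B = a/(Rb).
T_B = 4.229/(0.08314×0.03748) = 4.229/0.0031161 = 1357 K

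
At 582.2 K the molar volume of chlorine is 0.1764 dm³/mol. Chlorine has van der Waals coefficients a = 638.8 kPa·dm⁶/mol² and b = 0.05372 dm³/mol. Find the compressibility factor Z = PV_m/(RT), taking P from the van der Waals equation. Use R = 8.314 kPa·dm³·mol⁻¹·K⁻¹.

P = RT/(V_m − b) − a/V_m² = (8.314)(582.2)/(0.1764 − 0.05372) − 638.8/(0.1764)²
  = 4840.4/0.12268 − 20529 = 39455 − 20529 = 18926 kPa
Z = PV_m/(RT) = (18926)(0.1764)/((8.314)(582.2)) = 3338.5/4840.4 = 0.6897

Z ≈ 0.6897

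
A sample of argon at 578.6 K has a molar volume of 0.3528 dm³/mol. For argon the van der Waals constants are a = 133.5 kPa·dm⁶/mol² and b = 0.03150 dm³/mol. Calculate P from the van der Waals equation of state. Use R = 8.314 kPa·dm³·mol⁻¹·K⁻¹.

P ≈ 13899 kPa

P = RT/(V_m − b) − a/V_m²
RT/(V_m − b) = (8.314)(578.6)/(0.3528 − 0.03150) = 4810.5/0.32130 = 14972 kPa
a/V_m² = 133.5/(0.3528)² = 1072.6 kPa
P = 14972 − 1072.6 = 13899 kPa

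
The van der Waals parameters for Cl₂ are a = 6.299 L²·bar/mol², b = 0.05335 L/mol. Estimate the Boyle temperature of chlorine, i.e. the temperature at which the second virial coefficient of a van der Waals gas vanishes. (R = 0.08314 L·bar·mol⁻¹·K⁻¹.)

T_B ≈ 1420 K

For a van der Waals gas the second virial coefficient B₂ = b − a/(RT) vanishes at T_B = a/(Rb).
T_B = 6.299/(0.08314×0.05335) = 6.299/0.0044355 = 1420 K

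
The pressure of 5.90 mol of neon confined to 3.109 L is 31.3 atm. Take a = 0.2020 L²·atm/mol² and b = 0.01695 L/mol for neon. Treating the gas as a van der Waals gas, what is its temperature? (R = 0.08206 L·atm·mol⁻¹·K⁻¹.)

T = (P + a n²/V²)(V − nb)/(nR)
P + a n²/V² = 31.3 + (0.2020)(5.90)²/(3.109)² = 32.027 atm
V − nb = 3.109 − (5.90)(0.01695) = 3.0090 L
T = (32.027)(3.0090)/((5.90)(0.08206)) = 199.0 K

T ≈ 199.0 K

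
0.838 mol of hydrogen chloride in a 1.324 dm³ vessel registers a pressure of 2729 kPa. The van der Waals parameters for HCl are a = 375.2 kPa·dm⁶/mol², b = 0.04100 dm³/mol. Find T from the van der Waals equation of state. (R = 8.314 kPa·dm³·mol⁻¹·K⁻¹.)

T ≈ 533.0 K

T = (P + a n²/V²)(V − nb)/(nR)
P + a n²/V² = 2729 + (375.2)(0.838)²/(1.324)² = 2879.3 kPa
V − nb = 1.324 − (0.838)(0.04100) = 1.2896 dm³
T = (2879.3)(1.2896)/((0.838)(8.314)) = 533.0 K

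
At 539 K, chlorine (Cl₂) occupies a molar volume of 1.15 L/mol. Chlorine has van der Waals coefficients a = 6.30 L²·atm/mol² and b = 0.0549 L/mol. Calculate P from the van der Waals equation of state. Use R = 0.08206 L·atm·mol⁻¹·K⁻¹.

P = RT/(V_m − b) − a/V_m²
RT/(V_m − b) = (0.08206)(539)/(1.15 − 0.0549) = 44.230/1.0951 = 40.389 atm
a/V_m² = 6.30/(1.15)² = 4.7637 atm
P = 40.389 − 4.7637 = 35.63 atm

P ≈ 35.63 atm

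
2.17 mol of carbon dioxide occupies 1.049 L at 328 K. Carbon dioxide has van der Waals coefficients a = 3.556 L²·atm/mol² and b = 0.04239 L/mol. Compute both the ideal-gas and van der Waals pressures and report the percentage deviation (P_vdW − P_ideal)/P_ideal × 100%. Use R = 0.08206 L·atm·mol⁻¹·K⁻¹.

Ideal: P_ideal = nRT/V = (2.17)(0.08206)(328)/1.049 = 55.6788 atm
vdW: P = nRT/(V − nb) − a n²/V² = 58.4070/0.957014 − 16.7448/1.10040 = 61.0305 − 15.2170 = 45.8135 atm
% deviation = (45.8135 − 55.6788)/55.6788 × 100% = -17.72%

-17.72 %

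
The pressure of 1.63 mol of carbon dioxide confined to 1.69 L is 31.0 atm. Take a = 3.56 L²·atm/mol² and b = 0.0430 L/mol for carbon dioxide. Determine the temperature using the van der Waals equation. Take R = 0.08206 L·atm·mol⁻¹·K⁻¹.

T ≈ 415.5 K

T = (P + a n²/V²)(V − nb)/(nR)
P + a n²/V² = 31.0 + (3.56)(1.63)²/(1.69)² = 34.312 atm
V − nb = 1.69 − (1.63)(0.0430) = 1.6199 L
T = (34.312)(1.6199)/((1.63)(0.08206)) = 415.5 K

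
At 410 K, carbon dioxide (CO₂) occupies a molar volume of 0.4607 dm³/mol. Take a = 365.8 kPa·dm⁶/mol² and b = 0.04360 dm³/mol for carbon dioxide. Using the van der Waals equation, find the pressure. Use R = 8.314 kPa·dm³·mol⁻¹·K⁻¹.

P ≈ 6449 kPa

P = RT/(V_m − b) − a/V_m²
RT/(V_m − b) = (8.314)(410)/(0.4607 − 0.04360) = 3408.7/0.41710 = 8172.4 kPa
a/V_m² = 365.8/(0.4607)² = 1723.5 kPa
P = 8172.4 − 1723.5 = 6449 kPa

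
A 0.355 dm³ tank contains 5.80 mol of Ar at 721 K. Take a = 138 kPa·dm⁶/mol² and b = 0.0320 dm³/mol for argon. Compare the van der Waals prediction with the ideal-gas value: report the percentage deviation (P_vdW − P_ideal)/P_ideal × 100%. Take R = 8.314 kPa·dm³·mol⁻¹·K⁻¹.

71.95 %

Ideal: P_ideal = nRT/V = (5.80)(8.314)(721)/0.355 = 97936.6 kPa
vdW: P = nRT/(V − nb) − a n²/V² = 34767.5/0.169400 − 4642.32/0.126025 = 205239 − 36836.5 = 168403 kPa
% deviation = (168403 − 97936.6)/97936.6 × 100% = 71.95%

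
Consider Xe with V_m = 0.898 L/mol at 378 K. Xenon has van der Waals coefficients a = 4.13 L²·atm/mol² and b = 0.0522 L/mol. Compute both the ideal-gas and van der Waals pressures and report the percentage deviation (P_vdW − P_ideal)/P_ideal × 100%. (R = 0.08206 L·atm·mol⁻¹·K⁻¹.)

Ideal: P_ideal = RT/V_m = (0.08206)(378)/0.898 = 34.5420 atm
vdW: P = RT/(V_m − b) − a/V_m² = 31.0187/0.845800 − 4.13/0.806404 = 36.6738 − 5.12150 = 31.5523 atm
% deviation = (31.5523 − 34.5420)/34.5420 × 100% = -8.66%

-8.66 %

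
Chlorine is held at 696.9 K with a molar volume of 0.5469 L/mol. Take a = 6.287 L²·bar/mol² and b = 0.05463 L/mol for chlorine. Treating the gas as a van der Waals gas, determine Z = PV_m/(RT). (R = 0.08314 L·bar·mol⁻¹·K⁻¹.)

P = RT/(V_m − b) − a/V_m² = (0.08314)(696.9)/(0.5469 − 0.05463) − 6.287/(0.5469)²
  = 57.940/0.49227 − 21.020 = 117.70 − 21.020 = 96.68 bar
Z = PV_m/(RT) = (96.68)(0.5469)/((0.08314)(696.9)) = 52.874/57.940 = 0.9126

Z ≈ 0.9126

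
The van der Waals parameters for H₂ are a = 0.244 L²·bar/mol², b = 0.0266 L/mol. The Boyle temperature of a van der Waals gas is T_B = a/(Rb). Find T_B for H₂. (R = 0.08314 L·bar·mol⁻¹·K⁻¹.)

T_B ≈ 110.3 K

For a van der Waals gas the second virial coefficient B₂ = b − a/(RT) vanishes at T_B = a/(Rb).
T_B = 0.244/(0.08314×0.0266) = 0.244/0.0022115 = 110.3 K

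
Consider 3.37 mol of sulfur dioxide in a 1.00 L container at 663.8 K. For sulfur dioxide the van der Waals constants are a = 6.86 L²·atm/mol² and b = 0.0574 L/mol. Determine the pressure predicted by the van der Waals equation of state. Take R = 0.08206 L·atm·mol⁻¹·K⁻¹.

P = nRT/(V − nb) − a n²/V²
nRT/(V − nb) = (3.37)(0.08206)(663.8)/(1.00 − 3.37×0.0574) = 183.57/0.80656 = 227.60 atm
a n²/V² = (6.86)(3.37)²/(1.00)² = 77.908 atm
P = 227.60 − 77.908 = 149.7 atm

P ≈ 149.7 atm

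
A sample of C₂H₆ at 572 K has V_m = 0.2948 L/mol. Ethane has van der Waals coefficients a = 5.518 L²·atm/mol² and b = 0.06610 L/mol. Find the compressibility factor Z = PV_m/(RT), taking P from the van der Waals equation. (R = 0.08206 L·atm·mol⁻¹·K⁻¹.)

P = RT/(V_m − b) − a/V_m² = (0.08206)(572)/(0.2948 − 0.06610) − 5.518/(0.2948)²
  = 46.938/0.22870 − 63.493 = 205.24 − 63.493 = 141.75 atm
Z = PV_m/(RT) = (141.75)(0.2948)/((0.08206)(572)) = 41.788/46.938 = 0.8903

Z ≈ 0.8903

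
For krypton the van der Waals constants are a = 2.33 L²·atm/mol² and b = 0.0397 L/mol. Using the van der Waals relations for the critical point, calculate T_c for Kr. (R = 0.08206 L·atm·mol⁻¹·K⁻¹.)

T_c ≈ 211.9 K

For a van der Waals gas, T_c = 8a/(27Rb).
T_c = 8×2.33/(27×0.08206×0.0397) = 18.640/0.087960 = 211.9 K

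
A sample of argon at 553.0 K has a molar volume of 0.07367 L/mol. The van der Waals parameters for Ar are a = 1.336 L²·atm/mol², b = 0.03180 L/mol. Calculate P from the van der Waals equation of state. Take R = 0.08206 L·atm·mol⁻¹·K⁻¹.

P ≈ 837.6 atm

P = RT/(V_m − b) − a/V_m²
RT/(V_m − b) = (0.08206)(553.0)/(0.07367 − 0.03180) = 45.379/0.041870 = 1083.8 atm
a/V_m² = 1.336/(0.07367)² = 246.16 atm
P = 1083.8 − 246.16 = 837.6 atm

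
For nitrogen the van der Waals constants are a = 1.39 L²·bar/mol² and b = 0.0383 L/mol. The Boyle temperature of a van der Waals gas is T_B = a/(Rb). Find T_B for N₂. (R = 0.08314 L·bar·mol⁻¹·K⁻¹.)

For a van der Waals gas the second virial coefficient B₂ = b − a/(RT) vanishes at T_B = a/(Rb).
T_B = 1.39/(0.08314×0.0383) = 1.39/0.0031843 = 436.5 K

T_B ≈ 436.5 K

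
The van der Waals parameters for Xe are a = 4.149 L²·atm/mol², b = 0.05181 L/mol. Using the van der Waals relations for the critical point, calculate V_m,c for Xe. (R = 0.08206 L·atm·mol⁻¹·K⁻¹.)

V_m,c ≈ 0.1554 L/mol

For a van der Waals gas, V_m,c = 3b.
V_m,c = 3×0.05181 = 0.1554 L/mol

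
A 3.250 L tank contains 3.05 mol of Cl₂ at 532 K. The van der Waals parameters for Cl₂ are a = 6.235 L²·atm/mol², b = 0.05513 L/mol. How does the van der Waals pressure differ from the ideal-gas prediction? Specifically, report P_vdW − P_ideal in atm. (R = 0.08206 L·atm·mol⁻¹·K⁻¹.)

ΔP ≈ -3.256 atm

Ideal: P_ideal = nRT/V = (3.05)(0.08206)(532)/3.250 = 40.9694 atm
vdW: P = nRT/(V − nb) − a n²/V² = 133.151/3.08185 − 58.0011/10.5625 = 43.2049 − 5.49123 = 37.7137 atm
ΔP = 37.7137 − 40.9694 = -3.256 atm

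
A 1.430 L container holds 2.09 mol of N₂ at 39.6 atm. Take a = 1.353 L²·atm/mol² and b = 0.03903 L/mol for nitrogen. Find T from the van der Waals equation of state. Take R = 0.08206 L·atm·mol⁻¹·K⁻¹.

T ≈ 334.1 K

T = (P + a n²/V²)(V − nb)/(nR)
P + a n²/V² = 39.6 + (1.353)(2.09)²/(1.430)² = 42.490 atm
V − nb = 1.430 − (2.09)(0.03903) = 1.3484 L
T = (42.490)(1.3484)/((2.09)(0.08206)) = 334.1 K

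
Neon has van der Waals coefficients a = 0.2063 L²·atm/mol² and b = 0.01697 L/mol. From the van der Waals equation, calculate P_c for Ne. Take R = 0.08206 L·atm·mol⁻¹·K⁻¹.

P_c ≈ 26.53 atm

For a van der Waals gas, P_c = a/(27b²).
P_c = 0.2063/(27×(0.01697)²) = 0.2063/0.0077755 = 26.53 atm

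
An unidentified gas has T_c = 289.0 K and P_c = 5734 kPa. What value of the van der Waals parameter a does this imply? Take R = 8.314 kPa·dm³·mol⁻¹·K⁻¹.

a ≈ 424.8 kPa·dm⁶/mol²

From T_c = 8a/(27Rb) and P_c = a/(27b²): a = 27 R² T_c²/(64 P_c).
a = 27×(8.314)²×(289.0)²/(64×5734) = 155876085/366976 = 424.8 kPa·dm⁶/mol²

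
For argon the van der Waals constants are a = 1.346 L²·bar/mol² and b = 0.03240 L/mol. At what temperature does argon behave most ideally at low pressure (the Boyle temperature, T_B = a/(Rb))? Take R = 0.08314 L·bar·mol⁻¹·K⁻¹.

For a van der Waals gas the second virial coefficient B₂ = b − a/(RT) vanishes at T_B = a/(Rb).
T_B = 1.346/(0.08314×0.03240) = 1.346/0.0026937 = 499.7 K

T_B ≈ 499.7 K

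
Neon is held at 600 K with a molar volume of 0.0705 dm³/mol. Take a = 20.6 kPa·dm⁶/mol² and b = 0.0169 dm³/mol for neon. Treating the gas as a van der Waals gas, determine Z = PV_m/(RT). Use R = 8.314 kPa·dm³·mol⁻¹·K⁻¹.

P = RT/(V_m − b) − a/V_m² = (8.314)(600)/(0.0705 − 0.0169) − 20.6/(0.0705)²
  = 4988.4/0.053600 − 4144.7 = 93067 − 4144.7 = 88922 kPa
Z = PV_m/(RT) = (88922)(0.0705)/((8.314)(600)) = 6269.0/4988.4 = 1.257

Z ≈ 1.257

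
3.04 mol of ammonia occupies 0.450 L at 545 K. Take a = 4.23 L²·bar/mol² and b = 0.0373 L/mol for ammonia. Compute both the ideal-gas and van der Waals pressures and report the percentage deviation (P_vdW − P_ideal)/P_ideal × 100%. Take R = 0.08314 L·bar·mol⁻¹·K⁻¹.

-29.38 %

Ideal: P_ideal = nRT/V = (3.04)(0.08314)(545)/0.450 = 306.103 bar
vdW: P = nRT/(V − nb) − a n²/V² = 137.746/0.336608 − 39.0920/0.202500 = 409.218 − 193.047 = 216.171 bar
% deviation = (216.171 − 306.103)/306.103 × 100% = -29.38%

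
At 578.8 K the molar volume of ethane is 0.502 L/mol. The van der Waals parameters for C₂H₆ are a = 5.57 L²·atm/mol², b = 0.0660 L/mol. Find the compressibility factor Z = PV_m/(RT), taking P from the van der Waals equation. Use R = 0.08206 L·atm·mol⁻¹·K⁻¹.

P = RT/(V_m − b) − a/V_m² = (0.08206)(578.8)/(0.502 − 0.0660) − 5.57/(0.502)²
  = 47.496/0.43600 − 22.103 = 108.94 − 22.103 = 86.84 atm
Z = PV_m/(RT) = (86.84)(0.502)/((0.08206)(578.8)) = 43.594/47.496 = 0.9178

Z ≈ 0.9178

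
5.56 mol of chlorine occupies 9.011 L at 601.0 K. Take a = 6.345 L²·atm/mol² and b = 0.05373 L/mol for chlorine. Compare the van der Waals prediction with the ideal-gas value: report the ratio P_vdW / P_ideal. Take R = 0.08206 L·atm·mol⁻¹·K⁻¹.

Ideal: P_ideal = nRT/V = (5.56)(0.08206)(601.0)/9.011 = 30.4304 atm
vdW: P = nRT/(V − nb) − a n²/V² = 274.208/8.71226 − 196.147/81.1981 = 31.4738 − 2.41566 = 29.0581 atm
Ratio = 29.0581/30.4304 = 0.9549

P_vdW / P_ideal ≈ 0.9549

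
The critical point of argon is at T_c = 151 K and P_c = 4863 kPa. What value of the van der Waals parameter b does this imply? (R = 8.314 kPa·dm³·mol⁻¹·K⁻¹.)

b ≈ 0.03227 dm³/mol

From T_c = 8a/(27Rb) and P_c = a/(27b²): b = R T_c/(8 P_c).
b = (8.314)(151)/(8×4863) = 1255.4/38904 = 0.03227 dm³/mol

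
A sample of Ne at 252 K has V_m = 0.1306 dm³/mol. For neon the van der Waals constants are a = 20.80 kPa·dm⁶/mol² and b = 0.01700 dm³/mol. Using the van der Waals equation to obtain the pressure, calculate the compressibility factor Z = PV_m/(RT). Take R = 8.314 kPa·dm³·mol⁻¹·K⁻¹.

Z ≈ 1.074

P = RT/(V_m − b) − a/V_m² = (8.314)(252)/(0.1306 − 0.01700) − 20.80/(0.1306)²
  = 2095.1/0.11360 − 1219.5 = 18443 − 1219.5 = 17224 kPa
Z = PV_m/(RT) = (17224)(0.1306)/((8.314)(252)) = 2249.5/2095.1 = 1.074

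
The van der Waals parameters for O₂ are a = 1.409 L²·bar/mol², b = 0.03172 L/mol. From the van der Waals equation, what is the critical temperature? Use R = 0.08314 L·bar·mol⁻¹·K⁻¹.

For a van der Waals gas, T_c = 8a/(27Rb).
T_c = 8×1.409/(27×0.08314×0.03172) = 11.272/0.071204 = 158.3 K

T_c ≈ 158.3 K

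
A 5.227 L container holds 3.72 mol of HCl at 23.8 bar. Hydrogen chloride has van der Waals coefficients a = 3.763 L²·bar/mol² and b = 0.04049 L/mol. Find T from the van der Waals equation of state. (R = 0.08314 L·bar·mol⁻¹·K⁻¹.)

T = (P + a n²/V²)(V − nb)/(nR)
P + a n²/V² = 23.8 + (3.763)(3.72)²/(5.227)² = 25.706 bar
V − nb = 5.227 − (3.72)(0.04049) = 5.0764 L
T = (25.706)(5.0764)/((3.72)(0.08314)) = 421.9 K

T ≈ 421.9 K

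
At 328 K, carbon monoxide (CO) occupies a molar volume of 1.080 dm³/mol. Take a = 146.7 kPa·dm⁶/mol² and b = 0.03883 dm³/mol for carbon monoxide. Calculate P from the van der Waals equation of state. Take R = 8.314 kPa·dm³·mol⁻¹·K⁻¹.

P = RT/(V_m − b) − a/V_m²
RT/(V_m − b) = (8.314)(328)/(1.080 − 0.03883) = 2727.0/1.0412 = 2619.1 kPa
a/V_m² = 146.7/(1.080)² = 125.77 kPa
P = 2619.1 − 125.77 = 2493 kPa

P ≈ 2493 kPa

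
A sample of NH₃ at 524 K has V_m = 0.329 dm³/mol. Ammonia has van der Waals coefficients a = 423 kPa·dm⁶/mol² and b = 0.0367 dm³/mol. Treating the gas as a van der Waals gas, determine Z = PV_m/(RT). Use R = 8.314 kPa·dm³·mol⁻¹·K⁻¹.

P = RT/(V_m − b) − a/V_m² = (8.314)(524)/(0.329 − 0.0367) − 423/(0.329)²
  = 4356.5/0.29230 − 3907.9 = 14904 − 3907.9 = 10996 kPa
Z = PV_m/(RT) = (10996)(0.329)/((8.314)(524)) = 3617.7/4356.5 = 0.8304

Z ≈ 0.8304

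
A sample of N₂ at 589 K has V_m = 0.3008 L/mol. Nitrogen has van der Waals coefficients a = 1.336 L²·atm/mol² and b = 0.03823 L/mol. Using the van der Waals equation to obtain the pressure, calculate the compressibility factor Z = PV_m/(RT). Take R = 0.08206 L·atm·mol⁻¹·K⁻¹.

Z ≈ 1.054

P = RT/(V_m − b) − a/V_m² = (0.08206)(589)/(0.3008 − 0.03823) − 1.336/(0.3008)²
  = 48.333/0.26257 − 14.766 = 184.08 − 14.766 = 169.31 atm
Z = PV_m/(RT) = (169.31)(0.3008)/((0.08206)(589)) = 50.928/48.333 = 1.054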